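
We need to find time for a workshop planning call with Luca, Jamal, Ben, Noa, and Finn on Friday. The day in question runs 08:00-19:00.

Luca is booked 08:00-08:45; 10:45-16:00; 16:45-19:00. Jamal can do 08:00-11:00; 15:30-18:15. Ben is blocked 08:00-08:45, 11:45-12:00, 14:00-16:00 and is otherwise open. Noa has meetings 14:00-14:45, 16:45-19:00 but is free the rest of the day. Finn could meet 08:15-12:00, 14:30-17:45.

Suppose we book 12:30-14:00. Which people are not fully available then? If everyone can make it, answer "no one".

Luca free: 08:45-10:45, 16:00-16:45 (invert busy blocks within the working day).
Jamal free: 08:00-11:00, 15:30-18:15.
Ben free: 08:45-11:45, 12:00-14:00, 16:00-19:00 (invert busy blocks within the working day).
Noa free: 08:00-14:00, 14:45-16:45 (invert busy blocks within the working day).
Finn free: 08:15-12:00, 14:30-17:45.
Luca: not fully free for 12:30-14:00. Jamal: not fully free for 12:30-14:00. Ben: free for 12:30-14:00. Noa: free for 12:30-14:00. Finn: not fully free for 12:30-14:00.

Finn, Jamal, Luca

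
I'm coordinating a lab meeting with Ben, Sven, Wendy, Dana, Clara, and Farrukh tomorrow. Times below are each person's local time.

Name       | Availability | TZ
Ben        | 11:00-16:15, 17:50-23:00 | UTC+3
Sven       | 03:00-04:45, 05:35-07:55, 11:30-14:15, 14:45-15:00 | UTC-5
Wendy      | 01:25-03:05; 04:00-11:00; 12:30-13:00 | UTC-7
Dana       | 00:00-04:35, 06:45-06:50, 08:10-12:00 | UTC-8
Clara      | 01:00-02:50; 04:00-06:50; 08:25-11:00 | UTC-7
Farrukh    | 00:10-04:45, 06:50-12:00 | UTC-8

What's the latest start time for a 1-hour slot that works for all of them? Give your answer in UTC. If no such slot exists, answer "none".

Ben in UTC: 08:00-13:15, 14:50-20:00 (subtract 3h to convert from UTC+3).
Sven in UTC: 08:00-09:45, 10:35-12:55, 16:30-19:15, 19:45-20:00 (add 5h to convert from UTC-5).
Wendy in UTC: 08:25-10:05, 11:00-18:00, 19:30-20:00 (add 7h to convert from UTC-7).
Dana in UTC: 08:00-12:35, 14:45-14:50, 16:10-20:00 (add 8h to convert from UTC-8).
Clara in UTC: 08:00-09:50, 11:00-13:50, 15:25-18:00 (add 7h to convert from UTC-7).
Farrukh in UTC: 08:10-12:45, 14:50-20:00 (add 8h to convert from UTC-8).
Ben ∩ Sven: 08:00-09:45, 10:35-12:55, 16:30-19:15, 19:45-20:00.
Ben ∩ Sven ∩ Wendy: 08:25-09:45, 11:00-12:55, 16:30-18:00, 19:45-20:00.
Ben ∩ Sven ∩ Wendy ∩ Dana: 08:25-09:45, 11:00-12:35, 16:30-18:00, 19:45-20:00.
Ben ∩ Sven ∩ Wendy ∩ Dana ∩ Clara: 08:25-09:45, 11:00-12:35, 16:30-18:00.
Ben ∩ Sven ∩ Wendy ∩ Dana ∩ Clara ∩ Farrukh: 08:25-09:45, 11:00-12:35, 16:30-18:00.
The last common window of at least 60 minutes is 16:30-18:00; a 60-minute meeting can start as late as 17:00 and still end by 18:00.

17:00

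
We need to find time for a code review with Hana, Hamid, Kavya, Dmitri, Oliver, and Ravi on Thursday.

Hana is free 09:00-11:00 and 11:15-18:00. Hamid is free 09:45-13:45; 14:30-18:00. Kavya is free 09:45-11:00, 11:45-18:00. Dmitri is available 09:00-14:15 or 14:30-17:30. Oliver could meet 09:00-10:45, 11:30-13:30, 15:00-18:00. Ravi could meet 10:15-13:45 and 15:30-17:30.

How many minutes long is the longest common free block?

120

Hana ∩ Hamid: 09:45-11:00, 11:15-13:45, 14:30-18:00.
Hana ∩ Hamid ∩ Kavya: 09:45-11:00, 11:45-13:45, 14:30-18:00.
Hana ∩ Hamid ∩ Kavya ∩ Dmitri: 09:45-11:00, 11:45-13:45, 14:30-17:30.
Hana ∩ Hamid ∩ Kavya ∩ Dmitri ∩ Oliver: 09:45-10:45, 11:45-13:30, 15:00-17:30.
Hana ∩ Hamid ∩ Kavya ∩ Dmitri ∩ Oliver ∩ Ravi: 10:15-10:45, 11:45-13:30, 15:30-17:30.
The longest is 15:30-17:30 at 120 minutes.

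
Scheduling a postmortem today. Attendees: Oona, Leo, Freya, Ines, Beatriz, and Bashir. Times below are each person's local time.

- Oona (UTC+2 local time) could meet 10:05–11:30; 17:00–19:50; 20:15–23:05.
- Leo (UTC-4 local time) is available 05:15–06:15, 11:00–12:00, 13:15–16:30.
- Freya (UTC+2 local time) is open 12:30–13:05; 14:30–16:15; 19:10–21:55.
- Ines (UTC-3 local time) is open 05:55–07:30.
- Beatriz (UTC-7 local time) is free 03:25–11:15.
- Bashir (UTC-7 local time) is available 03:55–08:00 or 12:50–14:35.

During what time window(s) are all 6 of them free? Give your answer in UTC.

Oona in UTC: 08:05-09:30, 15:00-17:50, 18:15-21:05 (subtract 2h to convert from UTC+2).
Leo in UTC: 09:15-10:15, 15:00-16:00, 17:15-20:30 (add 4h to convert from UTC-4).
Freya in UTC: 10:30-11:05, 12:30-14:15, 17:10-19:55 (subtract 2h to convert from UTC+2).
Ines in UTC: 08:55-10:30 (add 3h to convert from UTC-3).
Beatriz in UTC: 10:25-18:15 (add 7h to convert from UTC-7).
Bashir in UTC: 10:55-15:00, 19:50-21:35 (add 7h to convert from UTC-7).
Oona ∩ Leo: 09:15-09:30, 15:00-16:00, 17:15-17:50, 18:15-20:30.
Oona ∩ Leo ∩ Freya: 17:15-17:50, 18:15-19:55.
Oona ∩ Leo ∩ Freya ∩ Ines: ∅.
Oona ∩ Leo ∩ Freya ∩ Ines ∩ Beatriz: ∅.
Oona ∩ Leo ∩ Freya ∩ Ines ∩ Beatriz ∩ Bashir: ∅.
There is no time when everyone is free.

none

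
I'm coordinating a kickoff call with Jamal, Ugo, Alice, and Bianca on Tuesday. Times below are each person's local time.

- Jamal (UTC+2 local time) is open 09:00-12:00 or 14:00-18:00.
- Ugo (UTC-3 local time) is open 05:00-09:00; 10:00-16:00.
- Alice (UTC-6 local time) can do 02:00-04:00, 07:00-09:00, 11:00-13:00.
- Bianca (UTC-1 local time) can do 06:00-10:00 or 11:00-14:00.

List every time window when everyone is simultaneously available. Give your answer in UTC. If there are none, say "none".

08:00-10:00, 13:00-15:00

Jamal in UTC: 07:00-10:00, 12:00-16:00 (subtract 2h to convert from UTC+2).
Ugo in UTC: 08:00-12:00, 13:00-19:00 (add 3h to convert from UTC-3).
Alice in UTC: 08:00-10:00, 13:00-15:00, 17:00-19:00 (add 6h to convert from UTC-6).
Bianca in UTC: 07:00-11:00, 12:00-15:00 (add 1h to convert from UTC-1).
Jamal ∩ Ugo: 08:00-10:00, 13:00-16:00.
Jamal ∩ Ugo ∩ Alice: 08:00-10:00, 13:00-15:00.
Jamal ∩ Ugo ∩ Alice ∩ Bianca: 08:00-10:00, 13:00-15:00.
Those are the intersection windows.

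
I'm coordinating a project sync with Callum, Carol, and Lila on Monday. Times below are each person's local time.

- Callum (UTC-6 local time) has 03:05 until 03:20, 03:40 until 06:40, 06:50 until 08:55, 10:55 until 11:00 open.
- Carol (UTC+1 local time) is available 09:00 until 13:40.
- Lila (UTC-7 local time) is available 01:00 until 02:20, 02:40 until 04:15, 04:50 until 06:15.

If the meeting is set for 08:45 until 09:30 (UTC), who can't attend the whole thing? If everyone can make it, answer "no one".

Callum in UTC: 09:05-09:20, 09:40-12:40, 12:50-14:55, 16:55-17:00 (add 6h to convert from UTC-6).
Carol in UTC: 08:00-12:40 (subtract 1h to convert from UTC+1).
Lila in UTC: 08:00-09:20, 09:40-11:15, 11:50-13:15 (add 7h to convert from UTC-7).
Callum: not fully free for 08:45-09:30. Carol: free for 08:45-09:30. Lila: not fully free for 08:45-09:30.

Callum, Lila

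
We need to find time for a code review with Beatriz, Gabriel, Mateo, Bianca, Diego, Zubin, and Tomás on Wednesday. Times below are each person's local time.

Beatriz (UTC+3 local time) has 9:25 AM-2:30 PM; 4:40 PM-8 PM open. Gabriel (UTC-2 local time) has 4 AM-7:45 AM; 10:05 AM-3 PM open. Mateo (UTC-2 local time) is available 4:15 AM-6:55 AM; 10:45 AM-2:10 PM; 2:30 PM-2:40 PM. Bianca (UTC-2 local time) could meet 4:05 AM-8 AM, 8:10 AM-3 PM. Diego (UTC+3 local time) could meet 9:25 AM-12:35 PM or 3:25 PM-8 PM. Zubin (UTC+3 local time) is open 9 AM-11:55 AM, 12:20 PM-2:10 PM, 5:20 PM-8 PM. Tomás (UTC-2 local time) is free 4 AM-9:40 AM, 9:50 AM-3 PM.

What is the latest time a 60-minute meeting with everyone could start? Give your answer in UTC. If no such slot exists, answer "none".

15:10

Beatriz in UTC: 06:25-11:30, 13:40-17:00 (subtract 3h to convert from UTC+3).
Gabriel in UTC: 06:00-09:45, 12:05-17:00 (add 2h to convert from UTC-2).
Mateo in UTC: 06:15-08:55, 12:45-16:10, 16:30-16:40 (add 2h to convert from UTC-2).
Bianca in UTC: 06:05-10:00, 10:10-17:00 (add 2h to convert from UTC-2).
Diego in UTC: 06:25-09:35, 12:25-17:00 (subtract 3h to convert from UTC+3).
Zubin in UTC: 06:00-08:55, 09:20-11:10, 14:20-17:00 (subtract 3h to convert from UTC+3).
Tomás in UTC: 06:00-11:40, 11:50-17:00 (add 2h to convert from UTC-2).
Beatriz ∩ Gabriel: 06:25-09:45, 13:40-17:00.
Beatriz ∩ Gabriel ∩ Mateo: 06:25-08:55, 13:40-16:10, 16:30-16:40.
Beatriz ∩ Gabriel ∩ Mateo ∩ Bianca: 06:25-08:55, 13:40-16:10, 16:30-16:40.
Beatriz ∩ Gabriel ∩ Mateo ∩ Bianca ∩ Diego: 06:25-08:55, 13:40-16:10, 16:30-16:40.
Beatriz ∩ Gabriel ∩ Mateo ∩ Bianca ∩ Diego ∩ Zubin: 06:25-08:55, 14:20-16:10, 16:30-16:40.
Beatriz ∩ Gabriel ∩ Mateo ∩ Bianca ∩ Diego ∩ Zubin ∩ Tomás: 06:25-08:55, 14:20-16:10, 16:30-16:40.
Those are the intersection windows.
The last common window of at least 60 minutes is 14:20-16:10; a 60-minute meeting can start as late as 15:10 and still end by 16:10.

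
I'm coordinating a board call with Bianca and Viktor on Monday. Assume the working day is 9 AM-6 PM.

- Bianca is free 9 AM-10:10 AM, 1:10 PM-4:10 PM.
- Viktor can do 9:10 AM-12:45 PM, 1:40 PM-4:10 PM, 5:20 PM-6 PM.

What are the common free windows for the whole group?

09:10-10:10, 13:40-16:10

Bianca ∩ Viktor: 09:10-10:10, 13:40-16:10.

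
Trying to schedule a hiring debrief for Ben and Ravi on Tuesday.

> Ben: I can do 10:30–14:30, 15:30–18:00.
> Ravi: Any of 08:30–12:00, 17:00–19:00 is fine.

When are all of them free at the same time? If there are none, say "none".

10:30-12:00, 17:00-18:00

Ben ∩ Ravi: 10:30-12:00, 17:00-18:00.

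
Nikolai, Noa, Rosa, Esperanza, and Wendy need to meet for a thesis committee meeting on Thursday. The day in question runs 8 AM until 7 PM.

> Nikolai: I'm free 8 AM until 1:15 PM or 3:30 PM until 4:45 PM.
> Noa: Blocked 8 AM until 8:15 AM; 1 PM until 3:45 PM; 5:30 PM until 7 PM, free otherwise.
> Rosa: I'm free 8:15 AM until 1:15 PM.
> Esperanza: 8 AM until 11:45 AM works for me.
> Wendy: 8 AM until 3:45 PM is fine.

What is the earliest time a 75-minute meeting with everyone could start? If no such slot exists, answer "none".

08:15

Nikolai free: 08:00-13:15, 15:30-16:45.
Noa free: 08:15-13:00, 15:45-17:30 (invert busy blocks within the working day).
Rosa free: 08:15-13:15.
Esperanza free: 08:00-11:45.
Wendy free: 08:00-15:45.
Nikolai ∩ Noa: 08:15-13:00, 15:45-16:45.
Nikolai ∩ Noa ∩ Rosa: 08:15-13:00.
Nikolai ∩ Noa ∩ Rosa ∩ Esperanza: 08:15-11:45.
Nikolai ∩ Noa ∩ Rosa ∩ Esperanza ∩ Wendy: 08:15-11:45.
Those are the intersection windows.
The first common window of at least 75 minutes is 08:15-11:45, so the earliest start is 08:15.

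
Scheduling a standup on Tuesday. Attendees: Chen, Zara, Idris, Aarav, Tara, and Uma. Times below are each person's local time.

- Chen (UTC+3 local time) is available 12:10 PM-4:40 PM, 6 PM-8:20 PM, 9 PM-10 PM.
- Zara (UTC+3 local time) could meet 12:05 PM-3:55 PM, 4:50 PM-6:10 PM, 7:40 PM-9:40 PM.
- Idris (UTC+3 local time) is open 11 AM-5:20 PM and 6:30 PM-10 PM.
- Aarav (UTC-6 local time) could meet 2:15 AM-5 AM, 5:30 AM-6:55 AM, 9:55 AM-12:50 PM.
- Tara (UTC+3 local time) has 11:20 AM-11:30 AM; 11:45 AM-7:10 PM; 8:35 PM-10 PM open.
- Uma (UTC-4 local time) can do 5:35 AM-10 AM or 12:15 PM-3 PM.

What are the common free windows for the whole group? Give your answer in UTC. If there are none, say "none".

09:35-11:00, 11:30-12:55, 18:00-18:40

Chen in UTC: 09:10-13:40, 15:00-17:20, 18:00-19:00 (subtract 3h to convert from UTC+3).
Zara in UTC: 09:05-12:55, 13:50-15:10, 16:40-18:40 (subtract 3h to convert from UTC+3).
Idris in UTC: 08:00-14:20, 15:30-19:00 (subtract 3h to convert from UTC+3).
Aarav in UTC: 08:15-11:00, 11:30-12:55, 15:55-18:50 (add 6h to convert from UTC-6).
Tara in UTC: 08:20-08:30, 08:45-16:10, 17:35-19:00 (subtract 3h to convert from UTC+3).
Uma in UTC: 09:35-14:00, 16:15-19:00 (add 4h to convert from UTC-4).
Chen ∩ Zara: 09:10-12:55, 15:00-15:10, 16:40-17:20, 18:00-18:40.
Chen ∩ Zara ∩ Idris: 09:10-12:55, 16:40-17:20, 18:00-18:40.
Chen ∩ Zara ∩ Idris ∩ Aarav: 09:10-11:00, 11:30-12:55, 16:40-17:20, 18:00-18:40.
Chen ∩ Zara ∩ Idris ∩ Aarav ∩ Tara: 09:10-11:00, 11:30-12:55, 18:00-18:40.
Chen ∩ Zara ∩ Idris ∩ Aarav ∩ Tara ∩ Uma: 09:35-11:00, 11:30-12:55, 18:00-18:40.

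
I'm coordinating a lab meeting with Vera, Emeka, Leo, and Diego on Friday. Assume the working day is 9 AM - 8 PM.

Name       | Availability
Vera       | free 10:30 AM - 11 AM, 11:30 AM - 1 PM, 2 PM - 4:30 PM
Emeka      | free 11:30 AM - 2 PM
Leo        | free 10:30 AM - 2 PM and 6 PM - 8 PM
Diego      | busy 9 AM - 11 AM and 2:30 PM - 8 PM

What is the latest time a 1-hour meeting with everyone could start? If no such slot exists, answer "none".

12:00

Vera free: 10:30-11:00, 11:30-13:00, 14:00-16:30.
Emeka free: 11:30-14:00.
Leo free: 10:30-14:00, 18:00-20:00.
Diego free: 11:00-14:30 (invert busy blocks within the working day).
Vera ∩ Emeka: 11:30-13:00.
Vera ∩ Emeka ∩ Leo: 11:30-13:00.
Vera ∩ Emeka ∩ Leo ∩ Diego: 11:30-13:00.
The last common window of at least 60 minutes is 11:30-13:00; a 60-minute meeting can start as late as 12:00 and still end by 13:00.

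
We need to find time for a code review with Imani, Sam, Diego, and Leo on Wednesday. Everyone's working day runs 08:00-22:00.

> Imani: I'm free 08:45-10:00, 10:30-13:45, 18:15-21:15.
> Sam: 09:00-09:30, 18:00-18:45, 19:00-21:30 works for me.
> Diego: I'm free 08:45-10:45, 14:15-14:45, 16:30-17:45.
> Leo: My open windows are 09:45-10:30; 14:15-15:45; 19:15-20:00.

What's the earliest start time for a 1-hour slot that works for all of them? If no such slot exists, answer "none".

none

Imani ∩ Sam: 09:00-09:30, 18:15-18:45, 19:00-21:15.
Imani ∩ Sam ∩ Diego: 09:00-09:30.
Imani ∩ Sam ∩ Diego ∩ Leo: ∅.
There is no time when everyone is free.
No common window is at least 60 minutes long.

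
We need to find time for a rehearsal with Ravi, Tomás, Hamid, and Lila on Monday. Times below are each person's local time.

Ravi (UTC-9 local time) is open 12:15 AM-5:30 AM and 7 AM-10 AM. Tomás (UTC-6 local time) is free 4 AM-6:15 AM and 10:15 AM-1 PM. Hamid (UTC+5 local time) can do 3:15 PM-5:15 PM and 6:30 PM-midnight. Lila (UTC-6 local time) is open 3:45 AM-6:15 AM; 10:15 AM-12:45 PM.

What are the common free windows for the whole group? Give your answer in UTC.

10:15-12:15, 16:15-18:45

Ravi in UTC: 09:15-14:30, 16:00-19:00 (add 9h to convert from UTC-9).
Tomás in UTC: 10:00-12:15, 16:15-19:00 (add 6h to convert from UTC-6).
Hamid in UTC: 10:15-12:15, 13:30-19:00 (subtract 5h to convert from UTC+5).
Lila in UTC: 09:45-12:15, 16:15-18:45 (add 6h to convert from UTC-6).
Ravi ∩ Tomás: 10:00-12:15, 16:15-19:00.
Ravi ∩ Tomás ∩ Hamid: 10:15-12:15, 16:15-19:00.
Ravi ∩ Tomás ∩ Hamid ∩ Lila: 10:15-12:15, 16:15-18:45.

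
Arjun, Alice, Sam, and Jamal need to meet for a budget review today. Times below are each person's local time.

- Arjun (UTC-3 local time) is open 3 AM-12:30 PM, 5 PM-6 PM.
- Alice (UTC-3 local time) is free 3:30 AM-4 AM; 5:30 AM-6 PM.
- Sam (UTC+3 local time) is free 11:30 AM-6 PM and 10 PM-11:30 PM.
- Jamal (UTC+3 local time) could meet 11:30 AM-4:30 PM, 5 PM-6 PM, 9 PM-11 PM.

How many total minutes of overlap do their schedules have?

360

Arjun in UTC: 06:00-15:30, 20:00-21:00 (add 3h to convert from UTC-3).
Alice in UTC: 06:30-07:00, 08:30-21:00 (add 3h to convert from UTC-3).
Sam in UTC: 08:30-15:00, 19:00-20:30 (subtract 3h to convert from UTC+3).
Jamal in UTC: 08:30-13:30, 14:00-15:00, 18:00-20:00 (subtract 3h to convert from UTC+3).
Arjun ∩ Alice: 06:30-07:00, 08:30-15:30, 20:00-21:00.
Arjun ∩ Alice ∩ Sam: 08:30-15:00, 20:00-20:30.
Arjun ∩ Alice ∩ Sam ∩ Jamal: 08:30-13:30, 14:00-15:00.
So the common availability across everyone is 08:30-13:30, 14:00-15:00.
Summing the common windows: 300 + 60 = 360 minutes.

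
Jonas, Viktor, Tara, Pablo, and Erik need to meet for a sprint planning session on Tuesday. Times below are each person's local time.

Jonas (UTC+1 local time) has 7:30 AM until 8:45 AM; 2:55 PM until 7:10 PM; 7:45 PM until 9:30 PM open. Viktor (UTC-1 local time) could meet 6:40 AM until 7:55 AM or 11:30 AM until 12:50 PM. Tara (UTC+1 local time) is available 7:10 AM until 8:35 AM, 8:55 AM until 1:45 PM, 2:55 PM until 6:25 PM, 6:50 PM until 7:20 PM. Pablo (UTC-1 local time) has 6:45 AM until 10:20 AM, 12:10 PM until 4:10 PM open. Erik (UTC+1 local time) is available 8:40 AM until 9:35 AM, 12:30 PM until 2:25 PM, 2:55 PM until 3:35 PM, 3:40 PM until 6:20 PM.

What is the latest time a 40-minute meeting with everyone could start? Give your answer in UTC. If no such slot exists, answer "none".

Jonas in UTC: 06:30-07:45, 13:55-18:10, 18:45-20:30 (subtract 1h to convert from UTC+1).
Viktor in UTC: 07:40-08:55, 12:30-13:50 (add 1h to convert from UTC-1).
Tara in UTC: 06:10-07:35, 07:55-12:45, 13:55-17:25, 17:50-18:20 (subtract 1h to convert from UTC+1).
Pablo in UTC: 07:45-11:20, 13:10-17:10 (add 1h to convert from UTC-1).
Erik in UTC: 07:40-08:35, 11:30-13:25, 13:55-14:35, 14:40-17:20 (subtract 1h to convert from UTC+1).
Jonas ∩ Viktor: 07:40-07:45.
Jonas ∩ Viktor ∩ Tara: ∅.
Jonas ∩ Viktor ∩ Tara ∩ Pablo: ∅.
Jonas ∩ Viktor ∩ Tara ∩ Pablo ∩ Erik: ∅.
There is no time when everyone is free.
No common window is at least 40 minutes long.

none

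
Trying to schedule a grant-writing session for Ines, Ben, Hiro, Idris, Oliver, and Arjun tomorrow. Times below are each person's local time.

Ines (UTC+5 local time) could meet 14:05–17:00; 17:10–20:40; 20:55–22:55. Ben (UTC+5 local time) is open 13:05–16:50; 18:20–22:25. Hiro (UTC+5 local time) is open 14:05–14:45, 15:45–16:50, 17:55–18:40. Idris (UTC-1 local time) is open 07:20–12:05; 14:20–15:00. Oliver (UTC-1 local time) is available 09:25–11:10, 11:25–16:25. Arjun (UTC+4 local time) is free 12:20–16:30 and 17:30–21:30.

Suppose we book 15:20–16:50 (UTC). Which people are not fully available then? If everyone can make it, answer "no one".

Hiro, Idris, Ines

Ines in UTC: 09:05-12:00, 12:10-15:40, 15:55-17:55 (subtract 5h to convert from UTC+5).
Ben in UTC: 08:05-11:50, 13:20-17:25 (subtract 5h to convert from UTC+5).
Hiro in UTC: 09:05-09:45, 10:45-11:50, 12:55-13:40 (subtract 5h to convert from UTC+5).
Idris in UTC: 08:20-13:05, 15:20-16:00 (add 1h to convert from UTC-1).
Oliver in UTC: 10:25-12:10, 12:25-17:25 (add 1h to convert from UTC-1).
Arjun in UTC: 08:20-12:30, 13:30-17:30 (subtract 4h to convert from UTC+4).
Ines: not fully free for 15:20-16:50. Ben: free for 15:20-16:50. Hiro: not fully free for 15:20-16:50. Idris: not fully free for 15:20-16:50. Oliver: free for 15:20-16:50. Arjun: free for 15:20-16:50.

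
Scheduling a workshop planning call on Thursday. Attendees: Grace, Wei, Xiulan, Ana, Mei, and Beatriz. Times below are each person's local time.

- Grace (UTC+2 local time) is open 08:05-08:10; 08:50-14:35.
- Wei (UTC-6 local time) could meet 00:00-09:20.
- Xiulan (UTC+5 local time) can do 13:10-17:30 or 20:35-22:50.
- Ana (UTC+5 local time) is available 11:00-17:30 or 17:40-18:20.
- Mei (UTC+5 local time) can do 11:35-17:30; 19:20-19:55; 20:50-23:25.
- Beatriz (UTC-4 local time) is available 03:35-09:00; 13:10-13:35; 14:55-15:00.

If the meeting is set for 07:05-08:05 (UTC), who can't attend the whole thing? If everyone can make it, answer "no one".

Grace in UTC: 06:05-06:10, 06:50-12:35 (subtract 2h to convert from UTC+2).
Wei in UTC: 06:00-15:20 (add 6h to convert from UTC-6).
Xiulan in UTC: 08:10-12:30, 15:35-17:50 (subtract 5h to convert from UTC+5).
Ana in UTC: 06:00-12:30, 12:40-13:20 (subtract 5h to convert from UTC+5).
Mei in UTC: 06:35-12:30, 14:20-14:55, 15:50-18:25 (subtract 5h to convert from UTC+5).
Beatriz in UTC: 07:35-13:00, 17:10-17:35, 18:55-19:00 (add 4h to convert from UTC-4).
Grace: free for 07:05-08:05. Wei: free for 07:05-08:05. Xiulan: not fully free for 07:05-08:05. Ana: free for 07:05-08:05. Mei: free for 07:05-08:05. Beatriz: not fully free for 07:05-08:05.

Beatriz, Xiulan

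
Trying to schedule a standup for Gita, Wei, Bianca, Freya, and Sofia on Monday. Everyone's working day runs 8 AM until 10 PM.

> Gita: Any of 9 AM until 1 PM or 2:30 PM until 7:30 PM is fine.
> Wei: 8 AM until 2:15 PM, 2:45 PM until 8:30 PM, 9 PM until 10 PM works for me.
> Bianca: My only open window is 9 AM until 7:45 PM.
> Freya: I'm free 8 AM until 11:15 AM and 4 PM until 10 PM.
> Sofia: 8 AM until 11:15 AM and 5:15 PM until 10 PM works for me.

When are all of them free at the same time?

09:00-11:15, 17:15-19:30

Gita ∩ Wei: 09:00-13:00, 14:45-19:30.
Gita ∩ Wei ∩ Bianca: 09:00-13:00, 14:45-19:30.
Gita ∩ Wei ∩ Bianca ∩ Freya: 09:00-11:15, 16:00-19:30.
Gita ∩ Wei ∩ Bianca ∩ Freya ∩ Sofia: 09:00-11:15, 17:15-19:30.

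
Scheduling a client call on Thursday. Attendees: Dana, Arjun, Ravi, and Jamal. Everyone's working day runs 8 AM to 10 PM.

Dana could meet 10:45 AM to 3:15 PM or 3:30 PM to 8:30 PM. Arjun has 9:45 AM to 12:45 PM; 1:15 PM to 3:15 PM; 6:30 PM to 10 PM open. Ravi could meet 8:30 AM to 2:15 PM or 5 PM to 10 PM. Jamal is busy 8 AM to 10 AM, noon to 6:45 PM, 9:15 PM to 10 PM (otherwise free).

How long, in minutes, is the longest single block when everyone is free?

Dana free: 10:45-15:15, 15:30-20:30.
Arjun free: 09:45-12:45, 13:15-15:15, 18:30-22:00.
Ravi free: 08:30-14:15, 17:00-22:00.
Jamal free: 10:00-12:00, 18:45-21:15 (invert busy blocks within the working day).
Dana ∩ Arjun: 10:45-12:45, 13:15-15:15, 18:30-20:30.
Dana ∩ Arjun ∩ Ravi: 10:45-12:45, 13:15-14:15, 18:30-20:30.
Dana ∩ Arjun ∩ Ravi ∩ Jamal: 10:45-12:00, 18:45-20:30.
Those are the intersection windows.
The longest is 18:45-20:30 at 105 minutes.

105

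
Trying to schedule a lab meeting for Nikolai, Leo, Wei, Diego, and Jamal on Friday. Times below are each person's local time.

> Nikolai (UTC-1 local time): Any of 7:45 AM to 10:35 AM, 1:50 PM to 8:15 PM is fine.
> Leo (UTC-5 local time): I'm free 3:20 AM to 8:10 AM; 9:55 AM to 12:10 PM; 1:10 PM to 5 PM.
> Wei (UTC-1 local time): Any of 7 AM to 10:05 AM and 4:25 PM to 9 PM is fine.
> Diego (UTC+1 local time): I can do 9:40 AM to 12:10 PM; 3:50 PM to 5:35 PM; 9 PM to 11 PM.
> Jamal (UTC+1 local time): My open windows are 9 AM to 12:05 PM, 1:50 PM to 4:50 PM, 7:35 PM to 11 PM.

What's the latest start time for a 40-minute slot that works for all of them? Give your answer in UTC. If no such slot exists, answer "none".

20:35

Nikolai in UTC: 08:45-11:35, 14:50-21:15 (add 1h to convert from UTC-1).
Leo in UTC: 08:20-13:10, 14:55-17:10, 18:10-22:00 (add 5h to convert from UTC-5).
Wei in UTC: 08:00-11:05, 17:25-22:00 (add 1h to convert from UTC-1).
Diego in UTC: 08:40-11:10, 14:50-16:35, 20:00-22:00 (subtract 1h to convert from UTC+1).
Jamal in UTC: 08:00-11:05, 12:50-15:50, 18:35-22:00 (subtract 1h to convert from UTC+1).
Nikolai ∩ Leo: 08:45-11:35, 14:55-17:10, 18:10-21:15.
Nikolai ∩ Leo ∩ Wei: 08:45-11:05, 18:10-21:15.
Nikolai ∩ Leo ∩ Wei ∩ Diego: 08:45-11:05, 20:00-21:15.
Nikolai ∩ Leo ∩ Wei ∩ Diego ∩ Jamal: 08:45-11:05, 20:00-21:15.
The last common window of at least 40 minutes is 20:00-21:15; a 40-minute meeting can start as late as 20:35 and still end by 21:15.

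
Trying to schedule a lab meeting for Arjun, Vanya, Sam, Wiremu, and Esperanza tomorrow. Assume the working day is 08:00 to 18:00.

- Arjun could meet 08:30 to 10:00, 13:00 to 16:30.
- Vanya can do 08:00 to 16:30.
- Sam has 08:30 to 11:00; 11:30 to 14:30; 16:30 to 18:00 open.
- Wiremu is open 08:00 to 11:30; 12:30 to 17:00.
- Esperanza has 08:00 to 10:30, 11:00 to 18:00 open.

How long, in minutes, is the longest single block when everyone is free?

Arjun ∩ Vanya: 08:30-10:00, 13:00-16:30.
Arjun ∩ Vanya ∩ Sam: 08:30-10:00, 13:00-14:30.
Arjun ∩ Vanya ∩ Sam ∩ Wiremu: 08:30-10:00, 13:00-14:30.
Arjun ∩ Vanya ∩ Sam ∩ Wiremu ∩ Esperanza: 08:30-10:00, 13:00-14:30.
Those are the intersection windows.
The longest is 08:30-10:00 at 90 minutes.

90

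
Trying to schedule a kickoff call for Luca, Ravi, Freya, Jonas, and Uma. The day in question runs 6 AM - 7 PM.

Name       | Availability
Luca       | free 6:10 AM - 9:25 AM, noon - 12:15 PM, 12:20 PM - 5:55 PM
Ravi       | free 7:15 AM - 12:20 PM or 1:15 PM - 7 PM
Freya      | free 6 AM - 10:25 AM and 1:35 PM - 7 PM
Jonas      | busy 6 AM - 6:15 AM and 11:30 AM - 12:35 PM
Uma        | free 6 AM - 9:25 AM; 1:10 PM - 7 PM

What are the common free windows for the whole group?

07:15-09:25, 13:35-17:55

Luca free: 06:10-09:25, 12:00-12:15, 12:20-17:55.
Ravi free: 07:15-12:20, 13:15-19:00.
Freya free: 06:00-10:25, 13:35-19:00.
Jonas free: 06:15-11:30, 12:35-19:00 (invert busy blocks within the working day).
Uma free: 06:00-09:25, 13:10-19:00.
Luca ∩ Ravi: 07:15-09:25, 12:00-12:15, 13:15-17:55.
Luca ∩ Ravi ∩ Freya: 07:15-09:25, 13:35-17:55.
Luca ∩ Ravi ∩ Freya ∩ Jonas: 07:15-09:25, 13:35-17:55.
Luca ∩ Ravi ∩ Freya ∩ Jonas ∩ Uma: 07:15-09:25, 13:35-17:55.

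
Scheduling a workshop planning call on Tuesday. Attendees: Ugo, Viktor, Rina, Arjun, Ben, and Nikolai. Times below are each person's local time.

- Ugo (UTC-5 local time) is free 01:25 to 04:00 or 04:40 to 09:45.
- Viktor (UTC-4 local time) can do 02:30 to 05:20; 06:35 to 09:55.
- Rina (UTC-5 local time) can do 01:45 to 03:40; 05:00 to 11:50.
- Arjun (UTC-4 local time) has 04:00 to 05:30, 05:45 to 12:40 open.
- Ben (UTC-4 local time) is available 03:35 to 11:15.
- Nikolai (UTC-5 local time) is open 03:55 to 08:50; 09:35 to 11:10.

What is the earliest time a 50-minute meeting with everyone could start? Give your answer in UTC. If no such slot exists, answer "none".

10:35

Ugo in UTC: 06:25-09:00, 09:40-14:45 (add 5h to convert from UTC-5).
Viktor in UTC: 06:30-09:20, 10:35-13:55 (add 4h to convert from UTC-4).
Rina in UTC: 06:45-08:40, 10:00-16:50 (add 5h to convert from UTC-5).
Arjun in UTC: 08:00-09:30, 09:45-16:40 (add 4h to convert from UTC-4).
Ben in UTC: 07:35-15:15 (add 4h to convert from UTC-4).
Nikolai in UTC: 08:55-13:50, 14:35-16:10 (add 5h to convert from UTC-5).
Ugo ∩ Viktor: 06:30-09:00, 10:35-13:55.
Ugo ∩ Viktor ∩ Rina: 06:45-08:40, 10:35-13:55.
Ugo ∩ Viktor ∩ Rina ∩ Arjun: 08:00-08:40, 10:35-13:55.
Ugo ∩ Viktor ∩ Rina ∩ Arjun ∩ Ben: 08:00-08:40, 10:35-13:55.
Ugo ∩ Viktor ∩ Rina ∩ Arjun ∩ Ben ∩ Nikolai: 10:35-13:50.
The first common window of at least 50 minutes is 10:35-13:50, so the earliest start is 10:35.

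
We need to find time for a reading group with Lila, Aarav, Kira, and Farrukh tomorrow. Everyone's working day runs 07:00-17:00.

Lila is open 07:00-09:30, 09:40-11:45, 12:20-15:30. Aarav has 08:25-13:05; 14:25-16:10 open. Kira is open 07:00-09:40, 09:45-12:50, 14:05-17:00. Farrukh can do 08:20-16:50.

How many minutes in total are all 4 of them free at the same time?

280

Lila ∩ Aarav: 08:25-09:30, 09:40-11:45, 12:20-13:05, 14:25-15:30.
Lila ∩ Aarav ∩ Kira: 08:25-09:30, 09:45-11:45, 12:20-12:50, 14:25-15:30.
Lila ∩ Aarav ∩ Kira ∩ Farrukh: 08:25-09:30, 09:45-11:45, 12:20-12:50, 14:25-15:30.
Summing the common windows: 65 + 120 + 30 + 65 = 280 minutes.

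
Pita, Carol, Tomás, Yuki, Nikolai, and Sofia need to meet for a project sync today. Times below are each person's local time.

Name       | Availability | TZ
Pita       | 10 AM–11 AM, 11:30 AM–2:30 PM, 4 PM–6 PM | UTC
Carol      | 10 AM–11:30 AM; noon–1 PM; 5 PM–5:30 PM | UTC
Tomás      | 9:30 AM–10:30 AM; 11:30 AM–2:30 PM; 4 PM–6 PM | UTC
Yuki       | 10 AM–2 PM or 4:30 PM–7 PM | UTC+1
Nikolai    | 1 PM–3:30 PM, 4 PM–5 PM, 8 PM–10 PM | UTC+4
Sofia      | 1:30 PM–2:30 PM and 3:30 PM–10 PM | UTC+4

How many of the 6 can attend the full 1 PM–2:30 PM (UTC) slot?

Pita in UTC: 10:00-11:00, 11:30-14:30, 16:00-18:00.
Carol in UTC: 10:00-11:30, 12:00-13:00, 17:00-17:30.
Tomás in UTC: 09:30-10:30, 11:30-14:30, 16:00-18:00.
Yuki in UTC: 09:00-13:00, 15:30-18:00 (subtract 1h to convert from UTC+1).
Nikolai in UTC: 09:00-11:30, 12:00-13:00, 16:00-18:00 (subtract 4h to convert from UTC+4).
Sofia in UTC: 09:30-10:30, 11:30-18:00 (subtract 4h to convert from UTC+4).
Pita, Tomás, and Sofia can make the full 13:00-14:30 slot — that's 3.

3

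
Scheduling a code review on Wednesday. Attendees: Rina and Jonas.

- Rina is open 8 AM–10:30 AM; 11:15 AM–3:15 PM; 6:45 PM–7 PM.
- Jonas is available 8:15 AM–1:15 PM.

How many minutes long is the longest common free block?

135

Rina ∩ Jonas: 08:15-10:30, 11:15-13:15.
Those are the intersection windows.
The longest is 08:15-10:30 at 135 minutes.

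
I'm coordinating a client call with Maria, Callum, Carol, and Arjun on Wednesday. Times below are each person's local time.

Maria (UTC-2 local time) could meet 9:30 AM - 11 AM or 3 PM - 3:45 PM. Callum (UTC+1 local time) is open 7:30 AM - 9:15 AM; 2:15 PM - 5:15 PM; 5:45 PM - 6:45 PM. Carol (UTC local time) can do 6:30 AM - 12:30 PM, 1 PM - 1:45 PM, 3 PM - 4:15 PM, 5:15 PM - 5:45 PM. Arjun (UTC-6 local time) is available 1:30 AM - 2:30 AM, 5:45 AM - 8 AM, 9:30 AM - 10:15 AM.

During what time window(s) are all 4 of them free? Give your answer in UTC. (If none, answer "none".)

Maria in UTC: 11:30-13:00, 17:00-17:45 (add 2h to convert from UTC-2).
Callum in UTC: 06:30-08:15, 13:15-16:15, 16:45-17:45 (subtract 1h to convert from UTC+1).
Carol in UTC: 06:30-12:30, 13:00-13:45, 15:00-16:15, 17:15-17:45.
Arjun in UTC: 07:30-08:30, 11:45-14:00, 15:30-16:15 (add 6h to convert from UTC-6).
Maria ∩ Callum: 17:00-17:45.
Maria ∩ Callum ∩ Carol: 17:15-17:45.
Maria ∩ Callum ∩ Carol ∩ Arjun: ∅.
There is no time when everyone is free.

none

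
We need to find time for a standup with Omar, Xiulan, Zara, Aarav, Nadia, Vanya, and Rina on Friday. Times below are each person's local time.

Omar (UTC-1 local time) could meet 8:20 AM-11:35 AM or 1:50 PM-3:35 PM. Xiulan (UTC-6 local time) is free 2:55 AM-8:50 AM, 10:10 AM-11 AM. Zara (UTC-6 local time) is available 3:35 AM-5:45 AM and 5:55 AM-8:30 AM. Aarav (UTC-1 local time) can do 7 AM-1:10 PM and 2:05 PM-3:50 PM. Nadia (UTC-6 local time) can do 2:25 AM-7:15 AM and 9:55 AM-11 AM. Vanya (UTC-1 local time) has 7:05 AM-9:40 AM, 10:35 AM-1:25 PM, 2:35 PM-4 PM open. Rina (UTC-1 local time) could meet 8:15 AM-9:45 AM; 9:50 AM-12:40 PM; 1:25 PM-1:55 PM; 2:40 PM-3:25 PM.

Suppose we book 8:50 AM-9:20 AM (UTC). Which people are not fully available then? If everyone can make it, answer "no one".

Omar, Rina, Xiulan, Zara

Omar in UTC: 09:20-12:35, 14:50-16:35 (add 1h to convert from UTC-1).
Xiulan in UTC: 08:55-14:50, 16:10-17:00 (add 6h to convert from UTC-6).
Zara in UTC: 09:35-11:45, 11:55-14:30 (add 6h to convert from UTC-6).
Aarav in UTC: 08:00-14:10, 15:05-16:50 (add 1h to convert from UTC-1).
Nadia in UTC: 08:25-13:15, 15:55-17:00 (add 6h to convert from UTC-6).
Vanya in UTC: 08:05-10:40, 11:35-14:25, 15:35-17:00 (add 1h to convert from UTC-1).
Rina in UTC: 09:15-10:45, 10:50-13:40, 14:25-14:55, 15:40-16:25 (add 1h to convert from UTC-1).
Omar: not fully free for 08:50-09:20. Xiulan: not fully free for 08:50-09:20. Zara: not fully free for 08:50-09:20. Aarav: free for 08:50-09:20. Nadia: free for 08:50-09:20. Vanya: free for 08:50-09:20. Rina: not fully free for 08:50-09:20.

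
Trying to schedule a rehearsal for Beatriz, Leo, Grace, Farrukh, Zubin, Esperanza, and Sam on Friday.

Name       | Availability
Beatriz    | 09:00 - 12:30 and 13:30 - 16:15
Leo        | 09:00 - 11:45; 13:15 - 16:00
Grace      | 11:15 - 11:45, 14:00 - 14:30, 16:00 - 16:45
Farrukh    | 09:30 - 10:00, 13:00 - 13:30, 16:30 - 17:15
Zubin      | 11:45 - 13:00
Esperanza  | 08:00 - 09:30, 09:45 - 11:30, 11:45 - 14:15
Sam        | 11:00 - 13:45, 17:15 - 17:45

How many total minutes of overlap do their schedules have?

Beatriz ∩ Leo: 09:00-11:45, 13:30-16:00.
Beatriz ∩ Leo ∩ Grace: 11:15-11:45, 14:00-14:30.
Beatriz ∩ Leo ∩ Grace ∩ Farrukh: ∅.
Beatriz ∩ Leo ∩ Grace ∩ Farrukh ∩ Zubin: ∅.
Beatriz ∩ Leo ∩ Grace ∩ Farrukh ∩ Zubin ∩ Esperanza: ∅.
Beatriz ∩ Leo ∩ Grace ∩ Farrukh ∩ Zubin ∩ Esperanza ∩ Sam: ∅.
There is no time when everyone is free.
There is no common window, so the total is 0 minutes.

0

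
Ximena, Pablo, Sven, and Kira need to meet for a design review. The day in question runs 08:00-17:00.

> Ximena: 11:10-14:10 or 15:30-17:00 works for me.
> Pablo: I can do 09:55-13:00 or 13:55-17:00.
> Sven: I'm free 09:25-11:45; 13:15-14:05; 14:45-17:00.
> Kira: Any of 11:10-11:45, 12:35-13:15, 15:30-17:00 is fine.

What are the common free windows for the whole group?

11:10-11:45, 15:30-17:00

Ximena ∩ Pablo: 11:10-13:00, 13:55-14:10, 15:30-17:00.
Ximena ∩ Pablo ∩ Sven: 11:10-11:45, 13:55-14:05, 15:30-17:00.
Ximena ∩ Pablo ∩ Sven ∩ Kira: 11:10-11:45, 15:30-17:00.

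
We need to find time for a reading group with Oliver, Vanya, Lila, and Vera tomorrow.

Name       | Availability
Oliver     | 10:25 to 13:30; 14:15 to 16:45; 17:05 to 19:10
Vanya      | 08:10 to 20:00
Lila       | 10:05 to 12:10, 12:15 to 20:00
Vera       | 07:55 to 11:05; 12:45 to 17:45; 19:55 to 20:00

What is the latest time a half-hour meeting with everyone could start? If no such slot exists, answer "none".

17:15

Oliver ∩ Vanya: 10:25-13:30, 14:15-16:45, 17:05-19:10.
Oliver ∩ Vanya ∩ Lila: 10:25-12:10, 12:15-13:30, 14:15-16:45, 17:05-19:10.
Oliver ∩ Vanya ∩ Lila ∩ Vera: 10:25-11:05, 12:45-13:30, 14:15-16:45, 17:05-17:45.
The last common window of at least 30 minutes is 17:05-17:45; a 30-minute meeting can start as late as 17:15 and still end by 17:45.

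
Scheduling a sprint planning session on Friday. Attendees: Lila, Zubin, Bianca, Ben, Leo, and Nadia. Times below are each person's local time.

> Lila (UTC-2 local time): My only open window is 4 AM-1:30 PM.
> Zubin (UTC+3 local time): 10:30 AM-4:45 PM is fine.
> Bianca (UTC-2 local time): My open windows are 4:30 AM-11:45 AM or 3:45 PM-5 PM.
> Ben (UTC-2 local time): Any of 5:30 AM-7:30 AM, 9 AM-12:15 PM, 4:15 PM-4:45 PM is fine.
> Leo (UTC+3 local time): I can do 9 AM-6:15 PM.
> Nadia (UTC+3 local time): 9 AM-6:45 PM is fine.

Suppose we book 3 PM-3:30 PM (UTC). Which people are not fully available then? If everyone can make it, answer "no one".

Ben, Bianca, Leo, Zubin

Lila in UTC: 06:00-15:30 (add 2h to convert from UTC-2).
Zubin in UTC: 07:30-13:45 (subtract 3h to convert from UTC+3).
Bianca in UTC: 06:30-13:45, 17:45-19:00 (add 2h to convert from UTC-2).
Ben in UTC: 07:30-09:30, 11:00-14:15, 18:15-18:45 (add 2h to convert from UTC-2).
Leo in UTC: 06:00-15:15 (subtract 3h to convert from UTC+3).
Nadia in UTC: 06:00-15:45 (subtract 3h to convert from UTC+3).
Lila: free for 15:00-15:30. Zubin: not fully free for 15:00-15:30. Bianca: not fully free for 15:00-15:30. Ben: not fully free for 15:00-15:30. Leo: not fully free for 15:00-15:30. Nadia: free for 15:00-15:30.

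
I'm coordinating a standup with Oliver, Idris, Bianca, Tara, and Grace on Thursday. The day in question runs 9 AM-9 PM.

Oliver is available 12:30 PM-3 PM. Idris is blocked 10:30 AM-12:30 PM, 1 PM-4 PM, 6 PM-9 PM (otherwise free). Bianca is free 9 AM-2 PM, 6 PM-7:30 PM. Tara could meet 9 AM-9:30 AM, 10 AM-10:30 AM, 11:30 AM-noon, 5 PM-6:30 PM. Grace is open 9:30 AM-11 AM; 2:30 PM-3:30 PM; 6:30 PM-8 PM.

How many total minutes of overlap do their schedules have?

0

Oliver free: 12:30-15:00.
Idris free: 09:00-10:30, 12:30-13:00, 16:00-18:00 (invert busy blocks within the working day).
Bianca free: 09:00-14:00, 18:00-19:30.
Tara free: 09:00-09:30, 10:00-10:30, 11:30-12:00, 17:00-18:30.
Grace free: 09:30-11:00, 14:30-15:30, 18:30-20:00.
Oliver ∩ Idris: 12:30-13:00.
Oliver ∩ Idris ∩ Bianca: 12:30-13:00.
Oliver ∩ Idris ∩ Bianca ∩ Tara: ∅.
Oliver ∩ Idris ∩ Bianca ∩ Tara ∩ Grace: ∅.
There is no time when everyone is free.
There is no common window, so the total is 0 minutes.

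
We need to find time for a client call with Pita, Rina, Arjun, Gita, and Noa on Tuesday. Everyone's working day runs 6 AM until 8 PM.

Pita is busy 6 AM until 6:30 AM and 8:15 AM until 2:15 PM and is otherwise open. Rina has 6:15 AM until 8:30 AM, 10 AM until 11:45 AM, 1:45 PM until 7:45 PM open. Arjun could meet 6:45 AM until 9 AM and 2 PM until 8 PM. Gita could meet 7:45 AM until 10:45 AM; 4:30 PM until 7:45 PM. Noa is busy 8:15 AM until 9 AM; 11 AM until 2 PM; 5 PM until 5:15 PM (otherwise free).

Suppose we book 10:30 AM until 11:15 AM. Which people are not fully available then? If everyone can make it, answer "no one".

Arjun, Gita, Noa, Pita

Pita free: 06:30-08:15, 14:15-20:00 (invert busy blocks within the working day).
Rina free: 06:15-08:30, 10:00-11:45, 13:45-19:45.
Arjun free: 06:45-09:00, 14:00-20:00.
Gita free: 07:45-10:45, 16:30-19:45.
Noa free: 06:00-08:15, 09:00-11:00, 14:00-17:00, 17:15-20:00 (invert busy blocks within the working day).
Pita: not fully free for 10:30-11:15. Rina: free for 10:30-11:15. Arjun: not fully free for 10:30-11:15. Gita: not fully free for 10:30-11:15. Noa: not fully free for 10:30-11:15.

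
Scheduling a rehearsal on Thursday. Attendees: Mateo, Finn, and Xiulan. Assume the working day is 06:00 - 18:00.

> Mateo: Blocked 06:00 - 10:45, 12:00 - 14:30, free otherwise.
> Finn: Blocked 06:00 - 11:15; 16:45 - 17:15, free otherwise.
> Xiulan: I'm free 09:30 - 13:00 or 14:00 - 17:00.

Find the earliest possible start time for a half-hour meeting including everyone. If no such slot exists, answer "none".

11:15

Mateo free: 10:45-12:00, 14:30-18:00 (invert busy blocks within the working day).
Finn free: 11:15-16:45, 17:15-18:00 (invert busy blocks within the working day).
Xiulan free: 09:30-13:00, 14:00-17:00.
Mateo ∩ Finn: 11:15-12:00, 14:30-16:45, 17:15-18:00.
Mateo ∩ Finn ∩ Xiulan: 11:15-12:00, 14:30-16:45.
The first common window of at least 30 minutes is 11:15-12:00, so the earliest start is 11:15.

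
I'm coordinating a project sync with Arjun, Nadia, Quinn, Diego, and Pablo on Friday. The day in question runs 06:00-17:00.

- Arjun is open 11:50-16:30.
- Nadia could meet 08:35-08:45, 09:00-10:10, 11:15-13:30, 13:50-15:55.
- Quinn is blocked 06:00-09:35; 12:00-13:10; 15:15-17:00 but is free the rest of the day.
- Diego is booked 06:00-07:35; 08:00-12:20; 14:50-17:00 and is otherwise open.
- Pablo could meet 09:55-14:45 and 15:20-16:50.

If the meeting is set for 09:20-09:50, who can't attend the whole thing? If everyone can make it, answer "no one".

Arjun free: 11:50-16:30.
Nadia free: 08:35-08:45, 09:00-10:10, 11:15-13:30, 13:50-15:55.
Quinn free: 09:35-12:00, 13:10-15:15 (invert busy blocks within the working day).
Diego free: 07:35-08:00, 12:20-14:50 (invert busy blocks within the working day).
Pablo free: 09:55-14:45, 15:20-16:50.
Arjun: not fully free for 09:20-09:50. Nadia: free for 09:20-09:50. Quinn: not fully free for 09:20-09:50. Diego: not fully free for 09:20-09:50. Pablo: not fully free for 09:20-09:50.

Arjun, Diego, Pablo, Quinn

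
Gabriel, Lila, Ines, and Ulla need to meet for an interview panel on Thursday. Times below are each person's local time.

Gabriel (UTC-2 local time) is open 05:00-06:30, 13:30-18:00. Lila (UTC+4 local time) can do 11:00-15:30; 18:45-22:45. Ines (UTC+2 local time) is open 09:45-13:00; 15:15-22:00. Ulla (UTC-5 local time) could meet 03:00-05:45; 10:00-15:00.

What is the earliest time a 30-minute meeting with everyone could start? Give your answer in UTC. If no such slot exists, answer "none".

08:00

Gabriel in UTC: 07:00-08:30, 15:30-20:00 (add 2h to convert from UTC-2).
Lila in UTC: 07:00-11:30, 14:45-18:45 (subtract 4h to convert from UTC+4).
Ines in UTC: 07:45-11:00, 13:15-20:00 (subtract 2h to convert from UTC+2).
Ulla in UTC: 08:00-10:45, 15:00-20:00 (add 5h to convert from UTC-5).
Gabriel ∩ Lila: 07:00-08:30, 15:30-18:45.
Gabriel ∩ Lila ∩ Ines: 07:45-08:30, 15:30-18:45.
Gabriel ∩ Lila ∩ Ines ∩ Ulla: 08:00-08:30, 15:30-18:45.
Those are the intersection windows.
The first common window of at least 30 minutes is 08:00-08:30, so the earliest start is 08:00.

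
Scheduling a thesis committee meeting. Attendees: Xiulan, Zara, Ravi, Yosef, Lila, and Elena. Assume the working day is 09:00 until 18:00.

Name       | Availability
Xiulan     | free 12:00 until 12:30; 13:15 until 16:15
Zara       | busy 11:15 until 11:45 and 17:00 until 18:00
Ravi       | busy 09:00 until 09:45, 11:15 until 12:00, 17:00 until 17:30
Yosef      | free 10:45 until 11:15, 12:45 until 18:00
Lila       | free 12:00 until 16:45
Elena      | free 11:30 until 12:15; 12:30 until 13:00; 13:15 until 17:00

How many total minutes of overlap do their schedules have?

180

Xiulan free: 12:00-12:30, 13:15-16:15.
Zara free: 09:00-11:15, 11:45-17:00 (invert busy blocks within the working day).
Ravi free: 09:45-11:15, 12:00-17:00, 17:30-18:00 (invert busy blocks within the working day).
Yosef free: 10:45-11:15, 12:45-18:00.
Lila free: 12:00-16:45.
Elena free: 11:30-12:15, 12:30-13:00, 13:15-17:00.
Xiulan ∩ Zara: 12:00-12:30, 13:15-16:15.
Xiulan ∩ Zara ∩ Ravi: 12:00-12:30, 13:15-16:15.
Xiulan ∩ Zara ∩ Ravi ∩ Yosef: 13:15-16:15.
Xiulan ∩ Zara ∩ Ravi ∩ Yosef ∩ Lila: 13:15-16:15.
Xiulan ∩ Zara ∩ Ravi ∩ Yosef ∩ Lila ∩ Elena: 13:15-16:15.
That's a single block of 180 minutes.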